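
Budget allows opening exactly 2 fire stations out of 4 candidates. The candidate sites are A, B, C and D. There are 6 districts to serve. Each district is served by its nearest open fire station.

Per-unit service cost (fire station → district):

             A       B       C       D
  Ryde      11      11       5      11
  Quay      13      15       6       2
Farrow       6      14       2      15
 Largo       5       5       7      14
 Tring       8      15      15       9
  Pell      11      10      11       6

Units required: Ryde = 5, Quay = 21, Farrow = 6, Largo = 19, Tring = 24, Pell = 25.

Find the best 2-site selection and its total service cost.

With exactly 2 open, each district uses its cheapest among the chosen.
{A, D}: Ryde→A 11·5=55, Quay→D 2·21=42, Farrow→A 6·6=36, Largo→A 5·19=95, Tring→A 8·24=192, Pell→D 6·25=150. Service cost 570.
{C, D}: service cost 578
{B, D}: service cost 642
Among all 6 size-2 choices, {A, D} is lowest.

Choose A and D; total service cost 570.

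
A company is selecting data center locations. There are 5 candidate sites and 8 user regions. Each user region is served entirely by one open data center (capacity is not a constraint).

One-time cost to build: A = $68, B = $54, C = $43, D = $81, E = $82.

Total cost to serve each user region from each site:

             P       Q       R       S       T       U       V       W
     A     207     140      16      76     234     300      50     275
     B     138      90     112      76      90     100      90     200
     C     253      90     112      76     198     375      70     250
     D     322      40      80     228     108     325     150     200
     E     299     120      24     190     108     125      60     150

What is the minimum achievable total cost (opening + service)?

For any fixed open set, each user region goes to its cheapest open site; total = fixed + service.
{B, E}: P→B 138, Q→B 90, R→E 24, S→B 76, T→B 90, U→B 100, V→E 60, W→E 150. Service 728; fixed 136; total 864.
{A, B}: service 760 + fixed 122 = 882
{B, D, E}: service 678 + fixed 217 = 895
{A, B, C, D, E}: service 660 + fixed 328 = 988
No other subset beats 864.

Minimum total cost: 864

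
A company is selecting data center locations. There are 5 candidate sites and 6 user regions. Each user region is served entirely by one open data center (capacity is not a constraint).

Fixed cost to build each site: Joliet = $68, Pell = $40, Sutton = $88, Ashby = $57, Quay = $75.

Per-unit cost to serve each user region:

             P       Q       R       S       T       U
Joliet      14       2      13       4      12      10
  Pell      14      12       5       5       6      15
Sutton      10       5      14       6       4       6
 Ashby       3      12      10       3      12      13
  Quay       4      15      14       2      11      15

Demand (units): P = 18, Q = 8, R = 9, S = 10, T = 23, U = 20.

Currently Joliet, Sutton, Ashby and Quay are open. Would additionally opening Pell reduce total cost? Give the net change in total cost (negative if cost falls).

Current service cost with {Joliet, Sutton, Ashby, Quay}: 392.
Adding Pell: each user region re-picks its cheapest; new service cost 347, saving 45.
Extra fixed cost: 40. Net change = 40 − 45 = -5.
(Totals: 680 → 675.)

Yes — net change −5 (cost falls by 5).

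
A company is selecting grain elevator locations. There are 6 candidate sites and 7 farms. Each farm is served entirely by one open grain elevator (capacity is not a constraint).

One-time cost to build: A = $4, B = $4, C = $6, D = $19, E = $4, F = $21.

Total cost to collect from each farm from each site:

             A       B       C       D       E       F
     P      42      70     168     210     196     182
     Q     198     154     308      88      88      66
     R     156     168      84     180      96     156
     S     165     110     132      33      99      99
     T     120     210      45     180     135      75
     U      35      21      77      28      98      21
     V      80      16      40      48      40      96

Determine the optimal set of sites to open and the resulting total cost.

For any fixed open set, each farm goes to its cheapest open site; total = fixed + service.
{A, B, C, D, F}: P→A 42, Q→F 66, R→C 84, S→D 33, T→C 45, U→B 21, V→B 16. Service 307; fixed 54; total 361.
{A, B, C, D}: P→A 42, Q→D 88, R→C 84, S→D 33, T→C 45, U→B 21, V→B 16. Service 329; fixed 33; total 362.
{A, B, C, D, E, F}: P→A 42, Q→F 66, R→C 84, S→D 33, T→C 45, U→B 21, V→B 16. Service 307; fixed 58; total 365.
{A}: service 796 + fixed 4 = 800
No other subset beats 361.

Open A, B, C, D and F; minimum total cost 361.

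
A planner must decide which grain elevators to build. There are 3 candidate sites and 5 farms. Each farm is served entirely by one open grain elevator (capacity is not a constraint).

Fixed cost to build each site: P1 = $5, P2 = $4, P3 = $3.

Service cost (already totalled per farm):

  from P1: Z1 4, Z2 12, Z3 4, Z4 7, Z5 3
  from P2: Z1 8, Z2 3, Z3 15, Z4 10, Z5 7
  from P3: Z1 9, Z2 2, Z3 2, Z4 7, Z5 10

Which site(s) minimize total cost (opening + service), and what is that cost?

For any fixed open set, each farm goes to its cheapest open site; total = fixed + service.
{P1, P3}: Z1→P1 4, Z2→P3 2, Z3→P3 2, Z4→P1 7, Z5→P1 3. Service 18; fixed 8; total 26.
{P1, P2}: service 21 + fixed 9 = 30
{P1, P2, P3}: service 18 + fixed 12 = 30
{P3}: Z1→P3 9, Z2→P3 2, Z3→P3 2, Z4→P3 7, Z5→P3 10. Service 30; fixed 3; total 33.
No other subset beats 26.

Open P1 and P3; minimum total cost 26.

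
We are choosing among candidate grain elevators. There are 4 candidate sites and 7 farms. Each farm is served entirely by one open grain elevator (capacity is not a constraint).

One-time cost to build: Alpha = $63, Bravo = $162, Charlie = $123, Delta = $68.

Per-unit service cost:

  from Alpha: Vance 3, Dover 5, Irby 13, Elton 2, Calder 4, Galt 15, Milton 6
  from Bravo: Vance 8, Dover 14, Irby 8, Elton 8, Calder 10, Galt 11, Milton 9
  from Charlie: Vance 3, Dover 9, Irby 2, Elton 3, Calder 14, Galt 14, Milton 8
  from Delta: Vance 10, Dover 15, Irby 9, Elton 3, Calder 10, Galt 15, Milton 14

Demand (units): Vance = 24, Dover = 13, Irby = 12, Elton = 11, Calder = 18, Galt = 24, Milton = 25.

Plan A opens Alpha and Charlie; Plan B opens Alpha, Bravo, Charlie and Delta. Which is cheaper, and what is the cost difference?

Plan A is cheaper by 158.

Plan A: {Alpha, Charlie}: Vance→Alpha 3·24=72, Dover→Alpha 5·13=65, Irby→Charlie 2·12=24, Elton→Alpha 2·11=22, Calder→Alpha 4·18=72, Galt→Charlie 14·24=336, Milton→Alpha 6·25=150. Service 741; fixed 186; total 927.
Plan B: {Alpha, Bravo, Charlie, Delta}: Vance→Alpha 3·24=72, Dover→Alpha 5·13=65, Irby→Charlie 2·12=24, Elton→Alpha 2·11=22, Calder→Alpha 4·18=72, Galt→Bravo 11·24=264, Milton→Alpha 6·25=150. Service 669; fixed 416; total 1085.
Difference: |927 − 1085| = 158.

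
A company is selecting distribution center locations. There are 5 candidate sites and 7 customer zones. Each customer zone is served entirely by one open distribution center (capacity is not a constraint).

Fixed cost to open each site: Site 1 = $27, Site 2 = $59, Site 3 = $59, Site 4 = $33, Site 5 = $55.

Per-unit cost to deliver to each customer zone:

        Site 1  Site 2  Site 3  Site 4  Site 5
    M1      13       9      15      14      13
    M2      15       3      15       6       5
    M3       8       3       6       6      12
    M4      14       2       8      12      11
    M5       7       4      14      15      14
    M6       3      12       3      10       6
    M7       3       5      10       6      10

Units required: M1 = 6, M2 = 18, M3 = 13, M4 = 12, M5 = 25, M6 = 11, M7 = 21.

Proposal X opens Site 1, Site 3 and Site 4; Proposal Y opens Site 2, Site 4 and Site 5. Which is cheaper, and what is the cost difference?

Proposal Y is cheaper by 161.

Proposal X: {Site 1, Site 3, Site 4}: M1→Site 1 13·6=78, M2→Site 4 6·18=108, M3→Site 3 6·13=78, M4→Site 3 8·12=96, M5→Site 1 7·25=175, M6→Site 1 3·11=33, M7→Site 1 3·21=63. Service 631; fixed 119; total 750.
Proposal Y: {Site 2, Site 4, Site 5}: M1→Site 2 9·6=54, M2→Site 2 3·18=54, M3→Site 2 3·13=39, M4→Site 2 2·12=24, M5→Site 2 4·25=100, M6→Site 5 6·11=66, M7→Site 2 5·21=105. Service 442; fixed 147; total 589.
Difference: |750 − 589| = 161.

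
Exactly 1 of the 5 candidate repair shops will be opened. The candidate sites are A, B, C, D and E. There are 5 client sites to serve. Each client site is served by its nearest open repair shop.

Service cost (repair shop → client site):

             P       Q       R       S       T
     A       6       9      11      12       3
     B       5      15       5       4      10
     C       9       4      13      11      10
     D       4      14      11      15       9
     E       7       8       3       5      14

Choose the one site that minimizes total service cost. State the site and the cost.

With exactly 1 open, each client site uses its cheapest among the chosen.
{E}: P→E 7, Q→E 8, R→E 3, S→E 5, T→E 14. Service cost 37.
{B}: service cost 39
{A}: service cost 41
Among all 5 size-1 choices, {E} is lowest.

Choose E only; total service cost 37.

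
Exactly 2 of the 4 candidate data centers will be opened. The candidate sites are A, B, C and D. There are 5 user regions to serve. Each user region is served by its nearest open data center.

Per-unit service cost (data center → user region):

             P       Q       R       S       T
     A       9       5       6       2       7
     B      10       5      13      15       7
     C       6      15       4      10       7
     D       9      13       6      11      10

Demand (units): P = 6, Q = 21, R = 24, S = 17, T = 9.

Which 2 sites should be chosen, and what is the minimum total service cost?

With exactly 2 open, each user region uses its cheapest among the chosen.
{A, C}: P→C 6·6=36, Q→A 5·21=105, R→C 4·24=96, S→A 2·17=34, T→A 7·9=63. Service cost 334.
{A, B}: service cost 400
{A, D}: service cost 400
Among all 6 size-2 choices, {A, C} is lowest.

Choose A and C; total service cost 334.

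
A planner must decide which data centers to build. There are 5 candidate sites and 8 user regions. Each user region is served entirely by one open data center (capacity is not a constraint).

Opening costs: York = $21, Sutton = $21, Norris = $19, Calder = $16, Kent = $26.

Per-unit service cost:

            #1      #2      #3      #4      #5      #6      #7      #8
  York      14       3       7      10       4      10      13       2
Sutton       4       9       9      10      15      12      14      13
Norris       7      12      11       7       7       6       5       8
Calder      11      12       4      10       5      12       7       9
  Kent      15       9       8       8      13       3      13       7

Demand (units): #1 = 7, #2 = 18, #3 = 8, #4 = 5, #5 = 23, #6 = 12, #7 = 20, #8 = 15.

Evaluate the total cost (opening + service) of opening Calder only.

Total cost: 925

Each user region is assigned to its cheapest site among the open ones.
{Calder}: #1→Calder 11·7=77, #2→Calder 12·18=216, #3→Calder 4·8=32, #4→Calder 10·5=50, #5→Calder 5·23=115, #6→Calder 12·12=144, #7→Calder 7·20=140, #8→Calder 9·15=135. Service 909; fixed 16; total 925.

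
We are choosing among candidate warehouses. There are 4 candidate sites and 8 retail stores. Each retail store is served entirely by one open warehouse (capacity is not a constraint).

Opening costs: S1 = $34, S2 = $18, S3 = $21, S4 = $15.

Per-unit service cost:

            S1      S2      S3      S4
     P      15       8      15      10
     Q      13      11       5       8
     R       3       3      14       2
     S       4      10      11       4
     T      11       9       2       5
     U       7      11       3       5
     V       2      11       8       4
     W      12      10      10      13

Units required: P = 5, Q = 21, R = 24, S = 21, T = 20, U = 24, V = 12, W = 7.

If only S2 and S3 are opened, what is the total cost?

Each retail store is assigned to its cheapest site among the open ones.
{S2, S3}: P→S2 8·5=40, Q→S3 5·21=105, R→S2 3·24=72, S→S2 10·21=210, T→S3 2·20=40, U→S3 3·24=72, V→S3 8·12=96, W→S2 10·7=70. Service 705; fixed 39; total 744.

Total cost: 744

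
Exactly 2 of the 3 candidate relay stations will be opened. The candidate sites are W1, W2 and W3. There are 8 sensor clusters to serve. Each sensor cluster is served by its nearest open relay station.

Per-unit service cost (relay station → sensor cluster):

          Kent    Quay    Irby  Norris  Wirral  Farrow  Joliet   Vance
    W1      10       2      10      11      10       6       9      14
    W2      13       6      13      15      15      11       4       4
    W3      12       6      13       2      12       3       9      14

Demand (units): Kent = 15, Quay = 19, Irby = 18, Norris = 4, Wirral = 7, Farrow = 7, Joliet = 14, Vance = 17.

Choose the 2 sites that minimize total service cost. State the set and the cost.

Choose W1 and W2; total service cost 648.

With exactly 2 open, each sensor cluster uses its cheapest among the chosen.
{W1, W2}: Kent→W1 10·15=150, Quay→W1 2·19=38, Irby→W1 10·18=180, Norris→W1 11·4=44, Wirral→W1 10·7=70, Farrow→W1 6·7=42, Joliet→W2 4·14=56, Vance→W2 4·17=68. Service cost 648.
{W2, W3}: service cost 765
{W1, W3}: service cost 831
Among all 3 size-2 choices, {W1, W2} is lowest.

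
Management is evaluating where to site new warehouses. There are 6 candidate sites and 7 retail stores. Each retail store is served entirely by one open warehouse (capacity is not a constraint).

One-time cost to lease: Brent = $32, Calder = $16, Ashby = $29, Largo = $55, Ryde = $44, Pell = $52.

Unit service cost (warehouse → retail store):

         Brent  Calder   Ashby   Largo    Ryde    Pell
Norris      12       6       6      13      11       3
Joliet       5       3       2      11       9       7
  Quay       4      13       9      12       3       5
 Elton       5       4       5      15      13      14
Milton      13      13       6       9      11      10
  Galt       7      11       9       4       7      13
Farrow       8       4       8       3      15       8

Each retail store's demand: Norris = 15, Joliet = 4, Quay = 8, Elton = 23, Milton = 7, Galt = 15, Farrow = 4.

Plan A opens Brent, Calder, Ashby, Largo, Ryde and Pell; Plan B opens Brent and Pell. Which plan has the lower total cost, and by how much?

Plan B is cheaper by 8.

Plan A: {Brent, Calder, Ashby, Largo, Ryde, Pell}: Norris→Pell 3·15=45, Joliet→Ashby 2·4=8, Quay→Ryde 3·8=24, Elton→Calder 4·23=92, Milton→Ashby 6·7=42, Galt→Largo 4·15=60, Farrow→Largo 3·4=12. Service 283; fixed 228; total 511.
Plan B: {Brent, Pell}: Norris→Pell 3·15=45, Joliet→Brent 5·4=20, Quay→Brent 4·8=32, Elton→Brent 5·23=115, Milton→Pell 10·7=70, Galt→Brent 7·15=105, Farrow→Brent 8·4=32. Service 419; fixed 84; total 503.
Difference: |511 − 503| = 8.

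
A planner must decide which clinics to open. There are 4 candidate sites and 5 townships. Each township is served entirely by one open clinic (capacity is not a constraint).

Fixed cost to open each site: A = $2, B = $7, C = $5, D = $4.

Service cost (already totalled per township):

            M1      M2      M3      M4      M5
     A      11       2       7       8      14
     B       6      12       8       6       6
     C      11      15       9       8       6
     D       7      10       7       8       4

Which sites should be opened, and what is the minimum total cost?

For any fixed open set, each township goes to its cheapest open site; total = fixed + service.
{A, D}: M1→D 7, M2→A 2, M3→A 7, M4→A 8, M5→D 4. Service 28; fixed 6; total 34.
{A, B}: service 27 + fixed 9 = 36
{A, B, D}: service 25 + fixed 13 = 38
{A, B, C, D}: M1→B 6, M2→A 2, M3→A 7, M4→B 6, M5→D 4. Service 25; fixed 18; total 43.
No other subset beats 34.

Open A and D; minimum total cost 34.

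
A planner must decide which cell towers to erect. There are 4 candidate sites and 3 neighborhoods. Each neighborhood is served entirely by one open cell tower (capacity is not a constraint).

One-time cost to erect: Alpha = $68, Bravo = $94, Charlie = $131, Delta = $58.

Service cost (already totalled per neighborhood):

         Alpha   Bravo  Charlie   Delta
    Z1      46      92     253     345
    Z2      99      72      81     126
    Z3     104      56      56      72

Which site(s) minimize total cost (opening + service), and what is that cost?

Open Bravo only; minimum total cost 314.

For any fixed open set, each neighborhood goes to its cheapest open site; total = fixed + service.
{Bravo}: Z1→Bravo 92, Z2→Bravo 72, Z3→Bravo 56. Service 220; fixed 94; total 314.
{Alpha}: service 249 + fixed 68 = 317
{Alpha, Bravo}: Z1→Alpha 46, Z2→Bravo 72, Z3→Bravo 56. Service 174; fixed 162; total 336.
{Alpha, Bravo, Charlie, Delta}: service 174 + fixed 351 = 525
(All 15 nonempty subsets were checked; Bravo only is lowest.)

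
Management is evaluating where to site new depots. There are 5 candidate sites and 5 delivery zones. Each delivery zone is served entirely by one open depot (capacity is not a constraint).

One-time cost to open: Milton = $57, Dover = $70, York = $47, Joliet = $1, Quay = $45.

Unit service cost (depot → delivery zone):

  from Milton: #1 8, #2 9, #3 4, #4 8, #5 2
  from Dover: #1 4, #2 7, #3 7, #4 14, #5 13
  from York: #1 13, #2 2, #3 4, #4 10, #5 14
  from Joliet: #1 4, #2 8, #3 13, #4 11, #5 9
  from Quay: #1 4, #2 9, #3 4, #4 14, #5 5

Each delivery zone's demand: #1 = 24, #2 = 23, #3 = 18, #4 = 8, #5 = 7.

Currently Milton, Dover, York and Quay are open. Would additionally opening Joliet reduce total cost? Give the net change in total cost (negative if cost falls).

Current service cost with {Milton, Dover, York, Quay}: 292.
Adding Joliet: each delivery zone re-picks its cheapest; new service cost 292, saving 0.
Extra fixed cost: 1. Net change = 1 − 0 = 1.
(Totals: 511 → 512.)

No — net change +1 (cost rises by 1).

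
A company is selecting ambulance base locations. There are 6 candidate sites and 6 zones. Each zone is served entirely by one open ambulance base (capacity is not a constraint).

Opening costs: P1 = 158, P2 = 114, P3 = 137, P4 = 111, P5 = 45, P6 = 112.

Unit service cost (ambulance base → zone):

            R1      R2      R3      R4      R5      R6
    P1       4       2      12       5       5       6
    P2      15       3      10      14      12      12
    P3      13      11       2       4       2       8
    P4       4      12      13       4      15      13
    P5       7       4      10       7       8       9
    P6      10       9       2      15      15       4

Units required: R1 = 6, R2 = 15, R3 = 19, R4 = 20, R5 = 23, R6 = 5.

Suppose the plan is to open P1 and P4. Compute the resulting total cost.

Each zone is assigned to its cheapest site among the open ones.
{P1, P4}: R1→P1 4·6=24, R2→P1 2·15=30, R3→P1 12·19=228, R4→P4 4·20=80, R5→P1 5·23=115, R6→P1 6·5=30. Service 507; fixed 269; total 776.

Total cost: 776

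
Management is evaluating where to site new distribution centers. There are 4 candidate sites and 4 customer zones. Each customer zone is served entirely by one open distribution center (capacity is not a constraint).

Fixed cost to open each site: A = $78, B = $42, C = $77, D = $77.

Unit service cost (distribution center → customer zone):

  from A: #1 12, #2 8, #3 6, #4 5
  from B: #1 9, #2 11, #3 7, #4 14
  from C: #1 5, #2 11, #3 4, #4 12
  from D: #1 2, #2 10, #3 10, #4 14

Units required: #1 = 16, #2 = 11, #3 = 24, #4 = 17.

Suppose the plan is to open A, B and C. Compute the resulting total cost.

Each customer zone is assigned to its cheapest site among the open ones.
{A, B, C}: #1→C 5·16=80, #2→A 8·11=88, #3→C 4·24=96, #4→A 5·17=85. Service 349; fixed 197; total 546.

Total cost: 546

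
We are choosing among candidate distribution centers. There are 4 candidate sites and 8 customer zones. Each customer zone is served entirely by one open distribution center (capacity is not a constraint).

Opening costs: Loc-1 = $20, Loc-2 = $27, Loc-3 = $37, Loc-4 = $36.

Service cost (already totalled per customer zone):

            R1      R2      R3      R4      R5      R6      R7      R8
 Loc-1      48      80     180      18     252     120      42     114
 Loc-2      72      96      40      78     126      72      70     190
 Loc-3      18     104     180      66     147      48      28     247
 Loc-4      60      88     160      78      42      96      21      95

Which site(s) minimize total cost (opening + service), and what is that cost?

For any fixed open set, each customer zone goes to its cheapest open site; total = fixed + service.
{Loc-1, Loc-2, Loc-3, Loc-4}: R1→Loc-3 18, R2→Loc-1 80, R3→Loc-2 40, R4→Loc-1 18, R5→Loc-4 42, R6→Loc-3 48, R7→Loc-4 21, R8→Loc-4 95. Service 362; fixed 120; total 482.
{Loc-1, Loc-2, Loc-4}: R1→Loc-1 48, R2→Loc-1 80, R3→Loc-2 40, R4→Loc-1 18, R5→Loc-4 42, R6→Loc-2 72, R7→Loc-4 21, R8→Loc-4 95. Service 416; fixed 83; total 499.
{Loc-2, Loc-3, Loc-4}: service 418 + fixed 100 = 518
{Loc-1}: service 854 + fixed 20 = 874
No other subset beats 482.

Open Loc-1, Loc-2, Loc-3 and Loc-4; minimum total cost 482.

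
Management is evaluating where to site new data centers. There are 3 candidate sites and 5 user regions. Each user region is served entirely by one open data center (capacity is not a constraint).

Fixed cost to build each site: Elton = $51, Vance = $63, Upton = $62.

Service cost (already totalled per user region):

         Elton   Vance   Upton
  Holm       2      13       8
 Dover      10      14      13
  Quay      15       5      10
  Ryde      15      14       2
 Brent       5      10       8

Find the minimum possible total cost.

Minimum total cost: 98

For any fixed open set, each user region goes to its cheapest open site; total = fixed + service.
{Elton}: Holm→Elton 2, Dover→Elton 10, Quay→Elton 15, Ryde→Elton 15, Brent→Elton 5. Service 47; fixed 51; total 98.
{Upton}: Holm→Upton 8, Dover→Upton 13, Quay→Upton 10, Ryde→Upton 2, Brent→Upton 8. Service 41; fixed 62; total 103.
{Vance}: Holm→Vance 13, Dover→Vance 14, Quay→Vance 5, Ryde→Vance 14, Brent→Vance 10. Service 56; fixed 63; total 119.
{Elton, Vance, Upton}: service 24 + fixed 176 = 200
No other subset beats 98.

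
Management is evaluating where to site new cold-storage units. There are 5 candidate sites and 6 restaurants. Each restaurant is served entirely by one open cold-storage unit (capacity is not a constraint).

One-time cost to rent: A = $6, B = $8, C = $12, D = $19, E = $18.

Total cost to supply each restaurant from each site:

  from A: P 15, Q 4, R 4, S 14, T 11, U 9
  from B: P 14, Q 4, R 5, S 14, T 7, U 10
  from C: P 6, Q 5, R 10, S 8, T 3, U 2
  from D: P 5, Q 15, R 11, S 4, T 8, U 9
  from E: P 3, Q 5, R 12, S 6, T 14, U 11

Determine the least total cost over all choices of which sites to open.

Minimum total cost: 45

For any fixed open set, each restaurant goes to its cheapest open site; total = fixed + service.
{A, C}: P→C 6, Q→A 4, R→A 4, S→C 8, T→C 3, U→C 2. Service 27; fixed 18; total 45.
{C}: P→C 6, Q→C 5, R→C 10, S→C 8, T→C 3, U→C 2. Service 34; fixed 12; total 46.
{B, C}: P→C 6, Q→B 4, R→B 5, S→C 8, T→C 3, U→C 2. Service 28; fixed 20; total 48.
{A, B, C, D, E}: service 20 + fixed 63 = 83
No other subset beats 45.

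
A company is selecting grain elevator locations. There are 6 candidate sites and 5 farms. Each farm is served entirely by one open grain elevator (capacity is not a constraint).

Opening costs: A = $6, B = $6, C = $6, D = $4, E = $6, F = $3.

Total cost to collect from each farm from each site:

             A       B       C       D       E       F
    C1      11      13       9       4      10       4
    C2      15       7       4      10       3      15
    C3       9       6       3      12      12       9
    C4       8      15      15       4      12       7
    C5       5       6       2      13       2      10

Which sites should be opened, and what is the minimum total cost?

Open C and D; minimum total cost 27.

For any fixed open set, each farm goes to its cheapest open site; total = fixed + service.
{C, D}: C1→D 4, C2→C 4, C3→C 3, C4→D 4, C5→C 2. Service 17; fixed 10; total 27.
{C, F}: C1→F 4, C2→C 4, C3→C 3, C4→F 7, C5→C 2. Service 20; fixed 9; total 29.
{C, D, F}: service 17 + fixed 13 = 30
{A, B, C, D, E, F}: service 16 + fixed 31 = 47
No other subset beats 27.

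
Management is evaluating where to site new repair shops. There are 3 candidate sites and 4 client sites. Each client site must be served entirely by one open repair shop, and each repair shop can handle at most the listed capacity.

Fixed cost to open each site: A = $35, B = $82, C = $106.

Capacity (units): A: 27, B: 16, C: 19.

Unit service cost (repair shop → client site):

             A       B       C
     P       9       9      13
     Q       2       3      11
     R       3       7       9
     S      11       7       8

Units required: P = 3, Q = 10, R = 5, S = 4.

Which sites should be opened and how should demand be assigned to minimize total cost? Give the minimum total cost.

Open {A}: P→A 9·3=27, Q→A 2·10=20, R→A 3·5=15, S→A 11·4=44.
Loads: A carries 22/27. Service 106; fixed 35; total 141.
Next best feasible plan costs 207.

Minimum total cost: 141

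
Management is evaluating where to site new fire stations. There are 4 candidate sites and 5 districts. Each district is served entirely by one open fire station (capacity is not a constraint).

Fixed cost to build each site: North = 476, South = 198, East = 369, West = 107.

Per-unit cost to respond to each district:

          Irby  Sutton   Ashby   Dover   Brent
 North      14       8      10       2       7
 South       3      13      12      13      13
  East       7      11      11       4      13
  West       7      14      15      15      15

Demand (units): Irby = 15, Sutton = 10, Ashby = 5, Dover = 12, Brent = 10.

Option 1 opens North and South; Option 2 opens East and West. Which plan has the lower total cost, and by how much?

Option 2 is cheaper by 19.

Option 1: {North, South}: Irby→South 3·15=45, Sutton→North 8·10=80, Ashby→North 10·5=50, Dover→North 2·12=24, Brent→North 7·10=70. Service 269; fixed 674; total 943.
Option 2: {East, West}: Irby→East 7·15=105, Sutton→East 11·10=110, Ashby→East 11·5=55, Dover→East 4·12=48, Brent→East 13·10=130. Service 448; fixed 476; total 924.
Difference: |943 − 924| = 19.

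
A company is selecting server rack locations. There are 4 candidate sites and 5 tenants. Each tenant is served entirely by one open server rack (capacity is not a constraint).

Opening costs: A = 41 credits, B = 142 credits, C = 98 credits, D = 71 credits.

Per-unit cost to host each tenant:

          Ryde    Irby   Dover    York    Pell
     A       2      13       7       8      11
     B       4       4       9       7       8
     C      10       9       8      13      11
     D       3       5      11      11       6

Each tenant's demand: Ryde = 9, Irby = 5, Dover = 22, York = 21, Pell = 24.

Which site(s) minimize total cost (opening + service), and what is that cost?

For any fixed open set, each tenant goes to its cheapest open site; total = fixed + service.
{A, D}: Ryde→A 2·9=18, Irby→D 5·5=25, Dover→A 7·22=154, York→A 8·21=168, Pell→D 6·24=144. Service 509; fixed 112; total 621.
{A}: service 669 + fixed 41 = 710
{A, B}: Ryde→A 2·9=18, Irby→B 4·5=20, Dover→A 7·22=154, York→B 7·21=147, Pell→B 8·24=192. Service 531; fixed 183; total 714.
{A, B, C, D}: Ryde→A 2·9=18, Irby→B 4·5=20, Dover→A 7·22=154, York→B 7·21=147, Pell→D 6·24=144. Service 483; fixed 352; total 835.
No other subset beats 621.

Open A and D; minimum total cost 621.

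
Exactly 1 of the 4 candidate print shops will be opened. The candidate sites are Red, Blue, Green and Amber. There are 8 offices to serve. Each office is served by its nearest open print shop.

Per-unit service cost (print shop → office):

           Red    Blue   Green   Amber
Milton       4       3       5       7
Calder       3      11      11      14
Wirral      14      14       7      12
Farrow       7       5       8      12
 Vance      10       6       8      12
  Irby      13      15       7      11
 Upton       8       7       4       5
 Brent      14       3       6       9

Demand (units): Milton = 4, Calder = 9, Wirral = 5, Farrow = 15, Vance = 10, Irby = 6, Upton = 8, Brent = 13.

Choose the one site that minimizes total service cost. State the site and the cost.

Choose Blue only; total service cost 501.

With exactly 1 open, each office uses its cheapest among the chosen.
{Blue}: Milton→Blue 3·4=12, Calder→Blue 11·9=99, Wirral→Blue 14·5=70, Farrow→Blue 5·15=75, Vance→Blue 6·10=60, Irby→Blue 15·6=90, Upton→Blue 7·8=56, Brent→Blue 3·13=39. Service cost 501.
{Green}: service cost 506
{Red}: service cost 642
Among all 4 size-1 choices, {Blue} is lowest.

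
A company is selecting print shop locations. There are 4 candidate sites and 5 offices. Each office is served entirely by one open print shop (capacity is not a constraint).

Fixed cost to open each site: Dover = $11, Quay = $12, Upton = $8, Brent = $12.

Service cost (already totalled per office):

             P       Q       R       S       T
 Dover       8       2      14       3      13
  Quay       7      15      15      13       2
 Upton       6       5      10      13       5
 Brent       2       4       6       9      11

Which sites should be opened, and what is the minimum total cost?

Open Brent only; minimum total cost 44.

For any fixed open set, each office goes to its cheapest open site; total = fixed + service.
{Brent}: P→Brent 2, Q→Brent 4, R→Brent 6, S→Brent 9, T→Brent 11. Service 32; fixed 12; total 44.
{Dover, Upton}: P→Upton 6, Q→Dover 2, R→Upton 10, S→Dover 3, T→Upton 5. Service 26; fixed 19; total 45.
{Upton, Brent}: service 26 + fixed 20 = 46
{Dover, Quay, Upton, Brent}: service 15 + fixed 43 = 58
No other subset beats 44.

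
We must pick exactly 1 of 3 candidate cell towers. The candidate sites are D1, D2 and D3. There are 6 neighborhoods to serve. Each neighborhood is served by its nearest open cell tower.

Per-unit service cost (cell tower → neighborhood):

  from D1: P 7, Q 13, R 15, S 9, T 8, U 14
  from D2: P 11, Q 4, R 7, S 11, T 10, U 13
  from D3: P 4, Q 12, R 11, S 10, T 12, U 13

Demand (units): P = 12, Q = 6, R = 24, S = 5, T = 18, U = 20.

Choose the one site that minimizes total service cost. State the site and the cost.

With exactly 1 open, each neighborhood uses its cheapest among the chosen.
{D2}: P→D2 11·12=132, Q→D2 4·6=24, R→D2 7·24=168, S→D2 11·5=55, T→D2 10·18=180, U→D2 13·20=260. Service cost 819.
{D3}: service cost 910
{D1}: service cost 991
Among all 3 size-1 choices, {D2} is lowest.

Choose D2 only; total service cost 819.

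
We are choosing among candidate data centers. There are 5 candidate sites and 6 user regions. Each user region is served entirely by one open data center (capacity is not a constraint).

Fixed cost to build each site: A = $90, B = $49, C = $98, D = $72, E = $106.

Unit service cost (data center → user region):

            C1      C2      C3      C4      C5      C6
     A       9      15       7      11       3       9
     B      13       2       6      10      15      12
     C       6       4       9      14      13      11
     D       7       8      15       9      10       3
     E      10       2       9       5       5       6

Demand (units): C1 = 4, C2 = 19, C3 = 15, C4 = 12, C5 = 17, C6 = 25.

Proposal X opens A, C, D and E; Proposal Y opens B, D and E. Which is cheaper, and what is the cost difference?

Proposal Y is cheaper by 116.

Proposal X: {A, C, D, E}: C1→C 6·4=24, C2→E 2·19=38, C3→A 7·15=105, C4→E 5·12=60, C5→A 3·17=51, C6→D 3·25=75. Service 353; fixed 366; total 719.
Proposal Y: {B, D, E}: C1→D 7·4=28, C2→B 2·19=38, C3→B 6·15=90, C4→E 5·12=60, C5→E 5·17=85, C6→D 3·25=75. Service 376; fixed 227; total 603.
Difference: |719 − 603| = 116.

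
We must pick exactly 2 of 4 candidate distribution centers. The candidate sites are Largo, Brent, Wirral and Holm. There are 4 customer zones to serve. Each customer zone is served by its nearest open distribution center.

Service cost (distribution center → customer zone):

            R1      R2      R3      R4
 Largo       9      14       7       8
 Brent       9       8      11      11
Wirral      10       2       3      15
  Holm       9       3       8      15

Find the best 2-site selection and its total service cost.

With exactly 2 open, each customer zone uses its cheapest among the chosen.
{Largo, Wirral}: R1→Largo 9, R2→Wirral 2, R3→Wirral 3, R4→Largo 8. Service cost 22.
{Brent, Wirral}: service cost 25
{Largo, Holm}: service cost 27
Among all 6 size-2 choices, {Largo, Wirral} is lowest.

Choose Largo and Wirral; total service cost 22.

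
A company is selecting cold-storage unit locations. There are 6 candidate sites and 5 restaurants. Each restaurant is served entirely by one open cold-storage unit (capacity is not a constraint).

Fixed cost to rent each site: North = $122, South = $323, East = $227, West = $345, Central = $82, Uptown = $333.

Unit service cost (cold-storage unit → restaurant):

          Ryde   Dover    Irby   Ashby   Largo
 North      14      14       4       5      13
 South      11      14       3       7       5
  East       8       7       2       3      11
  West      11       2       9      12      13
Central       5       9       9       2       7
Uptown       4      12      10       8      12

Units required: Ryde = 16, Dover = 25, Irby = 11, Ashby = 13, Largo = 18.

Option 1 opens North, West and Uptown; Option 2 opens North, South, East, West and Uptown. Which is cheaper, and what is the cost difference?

Option 1: {North, West, Uptown}: Ryde→Uptown 4·16=64, Dover→West 2·25=50, Irby→North 4·11=44, Ashby→North 5·13=65, Largo→Uptown 12·18=216. Service 439; fixed 800; total 1239.
Option 2: {North, South, East, West, Uptown}: Ryde→Uptown 4·16=64, Dover→West 2·25=50, Irby→East 2·11=22, Ashby→East 3·13=39, Largo→South 5·18=90. Service 265; fixed 1350; total 1615.
Difference: |1239 − 1615| = 376.

Option 1 is cheaper by 376.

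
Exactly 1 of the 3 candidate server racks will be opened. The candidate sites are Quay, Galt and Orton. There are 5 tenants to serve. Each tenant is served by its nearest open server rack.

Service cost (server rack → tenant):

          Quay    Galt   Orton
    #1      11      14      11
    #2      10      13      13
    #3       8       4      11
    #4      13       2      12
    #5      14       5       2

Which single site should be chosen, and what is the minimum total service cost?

Choose Galt only; total service cost 38.

With exactly 1 open, each tenant uses its cheapest among the chosen.
{Galt}: #1→Galt 14, #2→Galt 13, #3→Galt 4, #4→Galt 2, #5→Galt 5. Service cost 38.
{Orton}: service cost 49
{Quay}: service cost 56
Among all 3 size-1 choices, {Galt} is lowest.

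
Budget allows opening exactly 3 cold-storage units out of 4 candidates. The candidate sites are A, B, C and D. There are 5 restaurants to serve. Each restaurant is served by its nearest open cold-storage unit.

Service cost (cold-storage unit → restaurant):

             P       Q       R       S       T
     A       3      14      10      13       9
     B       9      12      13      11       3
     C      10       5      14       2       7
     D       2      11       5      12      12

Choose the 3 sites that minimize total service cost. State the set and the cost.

Choose B, C and D; total service cost 17.

With exactly 3 open, each restaurant uses its cheapest among the chosen.
{B, C, D}: P→D 2, Q→C 5, R→D 5, S→C 2, T→B 3. Service cost 17.
{A, C, D}: service cost 21
{A, B, C}: service cost 23
Among all 4 size-3 choices, {B, C, D} is lowest.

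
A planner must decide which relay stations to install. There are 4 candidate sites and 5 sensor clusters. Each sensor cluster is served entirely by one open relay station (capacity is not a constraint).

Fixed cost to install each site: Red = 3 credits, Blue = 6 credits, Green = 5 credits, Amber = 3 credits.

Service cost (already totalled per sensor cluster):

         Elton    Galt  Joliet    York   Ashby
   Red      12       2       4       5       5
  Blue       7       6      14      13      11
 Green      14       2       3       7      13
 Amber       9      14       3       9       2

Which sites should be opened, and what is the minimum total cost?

Open Red and Amber; minimum total cost 27.

For any fixed open set, each sensor cluster goes to its cheapest open site; total = fixed + service.
{Red, Amber}: Elton→Amber 9, Galt→Red 2, Joliet→Amber 3, York→Red 5, Ashby→Amber 2. Service 21; fixed 6; total 27.
{Red}: service 28 + fixed 3 = 31
{Red, Blue, Amber}: Elton→Blue 7, Galt→Red 2, Joliet→Amber 3, York→Red 5, Ashby→Amber 2. Service 19; fixed 12; total 31.
{Red, Blue, Green, Amber}: service 19 + fixed 17 = 36
(All 15 nonempty subsets were checked; Red and Amber is lowest.)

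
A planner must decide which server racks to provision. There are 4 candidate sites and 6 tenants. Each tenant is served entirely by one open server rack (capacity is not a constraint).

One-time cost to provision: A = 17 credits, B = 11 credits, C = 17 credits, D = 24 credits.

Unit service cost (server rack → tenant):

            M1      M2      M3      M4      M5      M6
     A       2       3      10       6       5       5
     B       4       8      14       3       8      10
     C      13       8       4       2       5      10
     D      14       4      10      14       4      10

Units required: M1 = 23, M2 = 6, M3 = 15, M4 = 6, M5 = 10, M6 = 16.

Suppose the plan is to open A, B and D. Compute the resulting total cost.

Each tenant is assigned to its cheapest site among the open ones.
{A, B, D}: M1→A 2·23=46, M2→A 3·6=18, M3→A 10·15=150, M4→B 3·6=18, M5→D 4·10=40, M6→A 5·16=80. Service 352; fixed 52; total 404.

Total cost: 404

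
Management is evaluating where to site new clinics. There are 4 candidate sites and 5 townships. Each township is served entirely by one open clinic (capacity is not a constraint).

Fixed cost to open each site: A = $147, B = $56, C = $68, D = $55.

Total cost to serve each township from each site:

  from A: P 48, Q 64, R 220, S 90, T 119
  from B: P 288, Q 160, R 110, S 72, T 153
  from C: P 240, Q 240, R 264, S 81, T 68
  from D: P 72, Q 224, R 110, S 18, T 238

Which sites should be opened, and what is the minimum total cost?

For any fixed open set, each township goes to its cheapest open site; total = fixed + service.
{A, D}: P→A 48, Q→A 64, R→D 110, S→D 18, T→A 119. Service 359; fixed 202; total 561.
{A, C, D}: service 308 + fixed 270 = 578
{B, C, D}: service 428 + fixed 179 = 607
{A, B, C, D}: service 308 + fixed 326 = 634
(All 15 nonempty subsets were checked; A and D is lowest.)

Open A and D; minimum total cost 561.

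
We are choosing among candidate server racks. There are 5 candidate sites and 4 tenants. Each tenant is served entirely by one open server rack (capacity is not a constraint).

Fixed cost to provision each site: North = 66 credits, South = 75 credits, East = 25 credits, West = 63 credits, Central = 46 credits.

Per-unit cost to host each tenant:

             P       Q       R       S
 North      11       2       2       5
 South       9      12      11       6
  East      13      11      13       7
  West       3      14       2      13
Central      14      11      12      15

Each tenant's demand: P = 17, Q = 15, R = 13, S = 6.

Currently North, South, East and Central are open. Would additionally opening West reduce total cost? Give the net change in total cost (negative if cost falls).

Yes — net change −39 (cost falls by 39).

Current service cost with {North, South, East, Central}: 239.
Adding West: each tenant re-picks its cheapest; new service cost 137, saving 102.
Extra fixed cost: 63. Net change = 63 − 102 = -39.
(Totals: 451 → 412.)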